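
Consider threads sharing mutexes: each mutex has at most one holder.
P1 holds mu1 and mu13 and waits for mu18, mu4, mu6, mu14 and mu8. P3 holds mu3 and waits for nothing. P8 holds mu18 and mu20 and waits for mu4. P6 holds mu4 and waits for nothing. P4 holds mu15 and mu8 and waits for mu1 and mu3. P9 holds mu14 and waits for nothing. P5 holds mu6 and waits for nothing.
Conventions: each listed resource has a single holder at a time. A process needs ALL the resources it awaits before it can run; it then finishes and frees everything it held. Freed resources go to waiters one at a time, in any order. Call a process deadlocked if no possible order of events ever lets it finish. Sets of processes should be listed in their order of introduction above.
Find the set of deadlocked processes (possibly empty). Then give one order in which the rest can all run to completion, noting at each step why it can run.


Deadlocked set: P1 and P4.
Key observation: the loop P1 -> P4 -> P1 blocks itself forever; no other process is dragged down with it.
One completion order for the rest: P6, P8, P9, P3, P5.
Walking it through:
  P6: no waits; runs immediately, freeing mu4
  run P8 (all its waits — mu4 — are resolved); releases mu18 and mu20
  P9: no waits; runs immediately, freeing mu14
  P3: no waits; runs immediately, freeing mu3
  P5: no waits; runs immediately, freeing mu6


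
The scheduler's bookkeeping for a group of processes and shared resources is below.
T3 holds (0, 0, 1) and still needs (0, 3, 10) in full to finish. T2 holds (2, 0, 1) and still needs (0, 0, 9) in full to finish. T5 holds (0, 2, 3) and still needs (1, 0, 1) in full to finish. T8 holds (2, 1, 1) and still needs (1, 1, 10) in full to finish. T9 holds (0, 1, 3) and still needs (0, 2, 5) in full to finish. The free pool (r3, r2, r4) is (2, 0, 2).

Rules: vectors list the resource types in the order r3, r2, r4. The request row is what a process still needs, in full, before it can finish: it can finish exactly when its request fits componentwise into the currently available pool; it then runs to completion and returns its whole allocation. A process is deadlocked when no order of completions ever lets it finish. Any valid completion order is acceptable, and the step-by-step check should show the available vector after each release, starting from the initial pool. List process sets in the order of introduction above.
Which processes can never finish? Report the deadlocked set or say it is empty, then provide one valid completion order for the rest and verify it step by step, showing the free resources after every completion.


Deadlocked set: T3, T2 and T8.
Key observation: no order helps: past T5, T9, the free pool tops out at (2, 3, 8), below what each blocked process needs in r4.
A valid finishing order for the others: T5, T9. Check, step by step:
  pool = (2, 0, 2)
  T5 needs (1, 0, 1) <= (2, 0, 2) -> finishes; pool += (0, 2, 3) = (2, 2, 5)
  T9 needs (0, 2, 5) <= (2, 2, 5) -> finishes; pool += (0, 1, 3) = (2, 3, 8)
The blocked processes can never fit:
  T3 cannot run: need (0, 3, 10) vs free (2, 3, 8) (insufficient r4)
  T2 cannot run: need (0, 0, 9) vs free (2, 3, 8) (insufficient r4)
  T8 cannot run: need (1, 1, 10) vs free (2, 3, 8) (insufficient r4)


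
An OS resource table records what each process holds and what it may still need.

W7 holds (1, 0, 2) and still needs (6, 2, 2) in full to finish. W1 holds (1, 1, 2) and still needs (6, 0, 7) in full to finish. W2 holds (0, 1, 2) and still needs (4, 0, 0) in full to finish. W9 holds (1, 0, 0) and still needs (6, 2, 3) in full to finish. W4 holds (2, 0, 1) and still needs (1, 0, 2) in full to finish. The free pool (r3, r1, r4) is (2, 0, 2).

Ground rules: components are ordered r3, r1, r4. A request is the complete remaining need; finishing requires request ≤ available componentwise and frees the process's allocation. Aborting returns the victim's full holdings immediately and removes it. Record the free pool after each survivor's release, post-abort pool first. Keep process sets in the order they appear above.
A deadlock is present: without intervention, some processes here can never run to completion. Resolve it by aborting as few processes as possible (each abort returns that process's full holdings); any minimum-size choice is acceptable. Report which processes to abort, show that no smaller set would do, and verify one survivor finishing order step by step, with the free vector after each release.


The answer: abort W7 and W9.
Key observation: W1 could never have finished before the abort; with (2, 0, 2) returned by W7 and W9, it fits at step 3.
No one abort is enough; case by case: W7 alone leaves W1 blocked (short on r3); W1 alone leaves W7 blocked (short on r3); W2 alone leaves W7 blocked (short on r3 and r1); W9 alone leaves W7 blocked (short on r3 and r1); W4 alone leaves W7 blocked (short on r3 and r1).
One survivor order: W2, W4, W1. Check, step by step (post-abort pool first):
  pool = (4, 0, 4)
  W2: need (4, 0, 0) fits (4, 0, 4); releases (0, 1, 2), pool now (4, 1, 6)
  W4: need (1, 0, 2) fits (4, 1, 6); releases (2, 0, 1), pool now (6, 1, 7)
  W1: need (6, 0, 7) fits (6, 1, 7); releases (1, 1, 2), pool now (7, 2, 9)


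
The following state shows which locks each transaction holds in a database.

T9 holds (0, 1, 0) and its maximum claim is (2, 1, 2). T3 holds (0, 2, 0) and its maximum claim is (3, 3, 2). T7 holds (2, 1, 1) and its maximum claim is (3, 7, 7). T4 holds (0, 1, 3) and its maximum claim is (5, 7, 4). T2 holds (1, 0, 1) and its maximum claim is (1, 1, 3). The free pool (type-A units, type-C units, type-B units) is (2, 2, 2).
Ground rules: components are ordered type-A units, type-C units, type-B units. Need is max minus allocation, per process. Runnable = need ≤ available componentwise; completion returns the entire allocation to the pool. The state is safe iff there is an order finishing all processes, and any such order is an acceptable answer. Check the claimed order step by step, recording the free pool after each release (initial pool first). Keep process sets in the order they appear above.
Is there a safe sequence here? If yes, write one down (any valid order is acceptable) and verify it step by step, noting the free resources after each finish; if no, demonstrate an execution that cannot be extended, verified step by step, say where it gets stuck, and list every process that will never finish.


UNSAFE — no complete ordering exists.
Key observation: type-C units is the bottleneck — with T9, T2, T3 done the pool holds (3, 5, 3), short of every remaining need.
A maximal execution: T9, T2, T3 — then nothing else fits. Walking it through:
  pool = (2, 2, 2)
  run T9 (needs (2, 0, 2), free (2, 2, 2)); after release of (0, 1, 0) the pool is (2, 3, 2)
  run T2 (needs (0, 1, 2), free (2, 3, 2)); after release of (1, 0, 1) the pool is (3, 3, 3)
  run T3 (needs (3, 1, 2), free (3, 3, 3)); after release of (0, 2, 0) the pool is (3, 5, 3)
  T7 cannot run: need (1, 6, 6) vs free (3, 5, 3) (insufficient type-C units and type-B units)
  T4 cannot run: need (5, 6, 1) vs free (3, 5, 3) (insufficient type-A units and type-C units)
Never able to finish: T7 and T4.


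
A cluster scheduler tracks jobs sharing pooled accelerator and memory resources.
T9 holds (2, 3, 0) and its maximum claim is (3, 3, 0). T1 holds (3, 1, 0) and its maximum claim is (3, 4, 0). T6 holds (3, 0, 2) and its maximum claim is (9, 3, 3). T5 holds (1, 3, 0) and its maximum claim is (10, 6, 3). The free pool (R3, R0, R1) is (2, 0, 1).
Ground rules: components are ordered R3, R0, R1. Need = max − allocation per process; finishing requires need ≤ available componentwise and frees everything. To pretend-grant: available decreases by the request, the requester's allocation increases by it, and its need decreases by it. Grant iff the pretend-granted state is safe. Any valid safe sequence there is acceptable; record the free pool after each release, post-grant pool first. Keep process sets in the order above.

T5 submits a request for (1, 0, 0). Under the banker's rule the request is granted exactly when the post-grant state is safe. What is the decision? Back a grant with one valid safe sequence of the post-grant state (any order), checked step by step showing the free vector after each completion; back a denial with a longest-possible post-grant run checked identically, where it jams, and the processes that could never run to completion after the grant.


GRANT: granting preserves safety; a valid post-grant sequence is T9, T1, T6, T5.
Key observation: the grant leaves (1, 0, 1) free — enough for T9, whose release restarts the cascade.
Verifying the post-grant state step by step:
  pool = (1, 0, 1)
  run T9 (needs (1, 0, 0), free (1, 0, 1)); after release of (2, 3, 0) the pool is (3, 3, 1)
  run T1 (needs (0, 3, 0), free (3, 3, 1)); after release of (3, 1, 0) the pool is (6, 4, 1)
  run T6 (needs (6, 3, 1), free (6, 4, 1)); after release of (3, 0, 2) the pool is (9, 4, 3)
  run T5 (needs (8, 3, 3), free (9, 4, 3)); after release of (2, 3, 0) the pool is (11, 7, 3)


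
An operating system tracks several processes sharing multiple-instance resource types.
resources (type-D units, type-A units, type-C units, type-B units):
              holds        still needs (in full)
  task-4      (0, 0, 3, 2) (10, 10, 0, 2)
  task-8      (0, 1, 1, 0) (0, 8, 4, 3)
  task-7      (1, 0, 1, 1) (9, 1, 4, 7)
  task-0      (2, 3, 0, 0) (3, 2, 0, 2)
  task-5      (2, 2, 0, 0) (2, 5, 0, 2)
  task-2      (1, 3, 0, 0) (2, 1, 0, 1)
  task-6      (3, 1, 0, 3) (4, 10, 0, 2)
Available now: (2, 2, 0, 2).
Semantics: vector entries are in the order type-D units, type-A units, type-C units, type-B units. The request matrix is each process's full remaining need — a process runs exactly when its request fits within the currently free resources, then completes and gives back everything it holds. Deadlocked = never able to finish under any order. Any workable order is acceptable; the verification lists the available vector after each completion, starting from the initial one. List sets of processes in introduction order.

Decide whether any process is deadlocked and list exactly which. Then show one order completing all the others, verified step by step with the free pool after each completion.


Deadlocked set: task-8 and task-7.
Key observation: after task-2, task-5, task-0, task-6, task-4 complete, (10, 11, 3, 7) is the best the pool ever gets, yet each leftover process wants more type-C units.
The rest can finish in the order task-2, task-5, task-0, task-6, task-4. Verifying each step:
  pool = (2, 2, 0, 2)
  task-2 needs (2, 1, 0, 1) <= (2, 2, 0, 2) -> finishes; pool += (1, 3, 0, 0) = (3, 5, 0, 2)
  task-5 needs (2, 5, 0, 2) <= (3, 5, 0, 2) -> finishes; pool += (2, 2, 0, 0) = (5, 7, 0, 2)
  task-0 needs (3, 2, 0, 2) <= (5, 7, 0, 2) -> finishes; pool += (2, 3, 0, 0) = (7, 10, 0, 2)
  task-6 needs (4, 10, 0, 2) <= (7, 10, 0, 2) -> finishes; pool += (3, 1, 0, 3) = (10, 11, 0, 5)
  task-4 needs (10, 10, 0, 2) <= (10, 11, 0, 5) -> finishes; pool += (0, 0, 3, 2) = (10, 11, 3, 7)
None of the blocked processes ever fits:
  blocked: task-8 wants (0, 8, 4, 3), pool (10, 11, 3, 7) — not enough type-C units
  blocked: task-7 wants (9, 1, 4, 7), pool (10, 11, 3, 7) — not enough type-C units


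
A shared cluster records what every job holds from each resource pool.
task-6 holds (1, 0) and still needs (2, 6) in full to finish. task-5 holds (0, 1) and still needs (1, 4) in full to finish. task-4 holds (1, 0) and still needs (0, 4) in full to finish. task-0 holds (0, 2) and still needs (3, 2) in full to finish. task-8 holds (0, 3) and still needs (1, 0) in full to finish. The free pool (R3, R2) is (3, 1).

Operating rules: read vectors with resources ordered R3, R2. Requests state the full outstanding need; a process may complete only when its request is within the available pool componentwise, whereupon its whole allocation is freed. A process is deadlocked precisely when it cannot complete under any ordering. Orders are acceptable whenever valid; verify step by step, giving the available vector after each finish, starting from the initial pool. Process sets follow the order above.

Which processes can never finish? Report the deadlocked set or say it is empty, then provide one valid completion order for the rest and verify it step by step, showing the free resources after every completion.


No process is deadlocked.
Key observation: task-8 leads a chain of completions in which each release enables another process.
The rest can finish in the order task-8, task-0, task-4, task-6, task-5. Step-by-step check:
  pool = (3, 1)
  run task-8 (needs (1, 0), free (3, 1)); after release of (0, 3) the pool is (3, 4)
  run task-0 (needs (3, 2), free (3, 4)); after release of (0, 2) the pool is (3, 6)
  run task-4 (needs (0, 4), free (3, 6)); after release of (1, 0) the pool is (4, 6)
  run task-6 (needs (2, 6), free (4, 6)); after release of (1, 0) the pool is (5, 6)
  run task-5 (needs (1, 4), free (5, 6)); after release of (0, 1) the pool is (5, 7)


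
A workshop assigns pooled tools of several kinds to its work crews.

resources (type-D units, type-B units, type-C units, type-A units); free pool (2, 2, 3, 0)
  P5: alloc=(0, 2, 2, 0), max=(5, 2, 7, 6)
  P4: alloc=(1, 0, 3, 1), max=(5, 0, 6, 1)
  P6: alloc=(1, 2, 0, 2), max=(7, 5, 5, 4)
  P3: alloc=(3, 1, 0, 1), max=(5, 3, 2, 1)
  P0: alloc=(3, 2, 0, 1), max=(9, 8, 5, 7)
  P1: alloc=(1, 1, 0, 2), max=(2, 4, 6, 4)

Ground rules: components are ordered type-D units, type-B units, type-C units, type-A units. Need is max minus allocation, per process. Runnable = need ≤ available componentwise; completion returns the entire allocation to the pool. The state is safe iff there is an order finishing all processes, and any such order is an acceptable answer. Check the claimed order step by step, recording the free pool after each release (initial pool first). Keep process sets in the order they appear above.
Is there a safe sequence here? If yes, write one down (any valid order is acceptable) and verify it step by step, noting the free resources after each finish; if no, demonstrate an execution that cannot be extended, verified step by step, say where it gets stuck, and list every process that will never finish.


SAFE, for example via the order P3, P4, P1, P6, P0, P5.
Key observation: the order's first zero-slack moment is P3 ((2, 2, 2, 0) needed, (2, 2, 3, 0) free — a requested resource with nothing to spare).
Verifying each step:
  pool = (2, 2, 3, 0)
  P3: need (2, 2, 2, 0) fits (2, 2, 3, 0); releases (3, 1, 0, 1), pool now (5, 3, 3, 1)
  P4: need (4, 0, 3, 0) fits (5, 3, 3, 1); releases (1, 0, 3, 1), pool now (6, 3, 6, 2)
  P1: need (1, 3, 6, 2) fits (6, 3, 6, 2); releases (1, 1, 0, 2), pool now (7, 4, 6, 4)
  P6: need (6, 3, 5, 2) fits (7, 4, 6, 4); releases (1, 2, 0, 2), pool now (8, 6, 6, 6)
  P0: need (6, 6, 5, 6) fits (8, 6, 6, 6); releases (3, 2, 0, 1), pool now (11, 8, 6, 7)
  P5: need (5, 0, 5, 6) fits (11, 8, 6, 7); releases (0, 2, 2, 0), pool now (11, 10, 8, 7)


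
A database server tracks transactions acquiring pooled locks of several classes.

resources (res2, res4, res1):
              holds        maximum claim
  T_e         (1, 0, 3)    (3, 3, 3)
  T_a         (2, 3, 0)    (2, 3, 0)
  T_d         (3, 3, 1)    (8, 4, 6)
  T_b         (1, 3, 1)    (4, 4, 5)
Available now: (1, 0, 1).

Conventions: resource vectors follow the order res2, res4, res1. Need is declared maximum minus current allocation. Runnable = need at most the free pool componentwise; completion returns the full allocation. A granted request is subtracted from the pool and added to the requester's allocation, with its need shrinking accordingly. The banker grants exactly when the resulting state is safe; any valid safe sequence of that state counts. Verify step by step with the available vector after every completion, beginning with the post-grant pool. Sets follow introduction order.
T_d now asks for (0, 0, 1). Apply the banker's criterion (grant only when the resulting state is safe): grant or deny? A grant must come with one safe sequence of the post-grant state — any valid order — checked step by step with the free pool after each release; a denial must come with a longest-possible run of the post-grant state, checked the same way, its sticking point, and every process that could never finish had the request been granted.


DENY: after the grant no complete ordering would exist.
Key observation: T_a, T_e can finish, but then (4, 3, 3) is all there is, and the blocked group's res1 demands exceed it.
Pretend the grant happened; the run T_a, T_e goes as far as possible. Verifying each step:
  pool = (1, 0, 0)
  T_a needs (0, 0, 0) <= (1, 0, 0) -> finishes; pool += (2, 3, 0) = (3, 3, 0)
  T_e needs (2, 3, 0) <= (3, 3, 0) -> finishes; pool += (1, 0, 3) = (4, 3, 3)
  T_d cannot run: need (5, 1, 4) vs free (4, 3, 3) (insufficient res2 and res1)
  T_b cannot run: need (3, 1, 4) vs free (4, 3, 3) (insufficient res1)
Post-grant, the permanently blocked set is T_d and T_b.


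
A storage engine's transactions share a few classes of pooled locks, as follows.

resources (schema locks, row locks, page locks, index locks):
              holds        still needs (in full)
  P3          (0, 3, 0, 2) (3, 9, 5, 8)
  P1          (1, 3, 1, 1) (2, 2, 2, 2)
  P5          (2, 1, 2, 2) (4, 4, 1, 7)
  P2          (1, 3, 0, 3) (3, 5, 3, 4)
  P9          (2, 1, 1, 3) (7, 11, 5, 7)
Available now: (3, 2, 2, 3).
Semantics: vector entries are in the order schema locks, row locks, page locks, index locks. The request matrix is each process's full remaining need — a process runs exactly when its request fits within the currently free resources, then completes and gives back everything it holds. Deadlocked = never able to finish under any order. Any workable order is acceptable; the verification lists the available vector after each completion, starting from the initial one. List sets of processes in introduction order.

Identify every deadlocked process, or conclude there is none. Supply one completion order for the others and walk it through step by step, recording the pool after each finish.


No process is deadlocked.
Key observation: P1 can run right away; the returned allocation unlocks the remaining processes in turn.
One completion order for the rest: P1, P2, P5, P3, P9. Check, step by step:
  pool = (3, 2, 2, 3)
  P1 needs (2, 2, 2, 2) <= (3, 2, 2, 3) -> finishes; pool += (1, 3, 1, 1) = (4, 5, 3, 4)
  P2 needs (3, 5, 3, 4) <= (4, 5, 3, 4) -> finishes; pool += (1, 3, 0, 3) = (5, 8, 3, 7)
  P5 needs (4, 4, 1, 7) <= (5, 8, 3, 7) -> finishes; pool += (2, 1, 2, 2) = (7, 9, 5, 9)
  P3 needs (3, 9, 5, 8) <= (7, 9, 5, 9) -> finishes; pool += (0, 3, 0, 2) = (7, 12, 5, 11)
  P9 needs (7, 11, 5, 7) <= (7, 12, 5, 11) -> finishes; pool += (2, 1, 1, 3) = (9, 13, 6, 14)


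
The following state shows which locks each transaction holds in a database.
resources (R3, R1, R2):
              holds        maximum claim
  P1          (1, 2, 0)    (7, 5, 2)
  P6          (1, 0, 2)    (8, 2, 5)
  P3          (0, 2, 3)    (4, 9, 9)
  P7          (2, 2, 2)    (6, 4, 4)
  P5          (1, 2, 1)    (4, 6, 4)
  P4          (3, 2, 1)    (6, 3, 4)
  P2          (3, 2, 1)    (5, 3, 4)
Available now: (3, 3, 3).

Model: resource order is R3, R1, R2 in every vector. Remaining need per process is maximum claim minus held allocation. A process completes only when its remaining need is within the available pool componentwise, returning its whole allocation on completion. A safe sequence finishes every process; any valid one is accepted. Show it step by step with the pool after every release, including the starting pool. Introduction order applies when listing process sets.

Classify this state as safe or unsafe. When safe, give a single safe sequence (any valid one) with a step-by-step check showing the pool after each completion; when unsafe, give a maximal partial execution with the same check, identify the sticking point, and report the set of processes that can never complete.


SAFE — a valid safe sequence is P2, P7, P3, P6, P1, P4, P5.
Key observation: the first exact fit in this order is P2 — it needs (2, 1, 3) with (3, 3, 3) free, meeting a requested resource to the last unit.
Step-by-step check:
  pool = (3, 3, 3)
  P2: need (2, 1, 3) fits (3, 3, 3); releases (3, 2, 1), pool now (6, 5, 4)
  P7: need (4, 2, 2) fits (6, 5, 4); releases (2, 2, 2), pool now (8, 7, 6)
  P3: need (4, 7, 6) fits (8, 7, 6); releases (0, 2, 3), pool now (8, 9, 9)
  P6: need (7, 2, 3) fits (8, 9, 9); releases (1, 0, 2), pool now (9, 9, 11)
  P1: need (6, 3, 2) fits (9, 9, 11); releases (1, 2, 0), pool now (10, 11, 11)
  P4: need (3, 1, 3) fits (10, 11, 11); releases (3, 2, 1), pool now (13, 13, 12)
  P5: need (3, 4, 3) fits (13, 13, 12); releases (1, 2, 1), pool now (14, 15, 13)


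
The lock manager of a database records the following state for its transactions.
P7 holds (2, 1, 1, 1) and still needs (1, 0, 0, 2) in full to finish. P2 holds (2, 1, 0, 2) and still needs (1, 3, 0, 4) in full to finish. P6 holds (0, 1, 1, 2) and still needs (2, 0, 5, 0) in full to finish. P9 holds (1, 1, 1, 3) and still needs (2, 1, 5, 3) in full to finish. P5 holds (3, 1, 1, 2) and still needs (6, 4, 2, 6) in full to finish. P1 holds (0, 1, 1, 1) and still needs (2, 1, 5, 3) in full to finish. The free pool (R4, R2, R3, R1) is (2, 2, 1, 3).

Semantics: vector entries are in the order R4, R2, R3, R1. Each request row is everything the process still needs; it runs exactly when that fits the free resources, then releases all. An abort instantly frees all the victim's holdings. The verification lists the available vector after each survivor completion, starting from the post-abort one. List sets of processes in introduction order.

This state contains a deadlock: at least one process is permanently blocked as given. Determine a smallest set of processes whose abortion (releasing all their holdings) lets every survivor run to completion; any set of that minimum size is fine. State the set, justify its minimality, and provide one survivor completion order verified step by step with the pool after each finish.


Minimum abort set: P6 and P1.
Key observation: P9 had no path to completion before; after the abort of P6 and P1 ((0, 2, 2, 3) returned), step 4 is where it fits.
Minimality, checking each single-abort alternative: P7 alone leaves P6 blocked (short on R3); P2 alone leaves P6 blocked (short on R3); P6 alone leaves P9 blocked (short on R3); P9 alone leaves P6 blocked (short on R3); P5 alone leaves P6 blocked (short on R3); P1 alone leaves P6 blocked (short on R3).
The survivors complete as P7, P2, P5, P9. Step-by-step check (starting from the post-abort pool):
  pool = (2, 4, 3, 6)
  P7: need (1, 0, 0, 2) fits (2, 4, 3, 6); releases (2, 1, 1, 1), pool now (4, 5, 4, 7)
  P2: need (1, 3, 0, 4) fits (4, 5, 4, 7); releases (2, 1, 0, 2), pool now (6, 6, 4, 9)
  P5: need (6, 4, 2, 6) fits (6, 6, 4, 9); releases (3, 1, 1, 2), pool now (9, 7, 5, 11)
  P9: need (2, 1, 5, 3) fits (9, 7, 5, 11); releases (1, 1, 1, 3), pool now (10, 8, 6, 14)


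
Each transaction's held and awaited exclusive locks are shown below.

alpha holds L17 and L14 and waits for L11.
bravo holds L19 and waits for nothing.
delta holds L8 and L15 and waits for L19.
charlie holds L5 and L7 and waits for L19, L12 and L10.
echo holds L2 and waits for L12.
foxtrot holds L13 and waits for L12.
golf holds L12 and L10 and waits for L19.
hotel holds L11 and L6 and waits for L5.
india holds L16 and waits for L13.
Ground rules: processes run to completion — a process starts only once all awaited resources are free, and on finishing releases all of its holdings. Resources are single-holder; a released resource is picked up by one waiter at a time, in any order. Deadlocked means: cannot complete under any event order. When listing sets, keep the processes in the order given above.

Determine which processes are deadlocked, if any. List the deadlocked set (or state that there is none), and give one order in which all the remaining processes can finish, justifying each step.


Nothing here is deadlocked.
Key observation: the wait relation is loop-free; peeling off processes with no waits unwinds the whole state.
The rest can finish in the order bravo, delta, golf, foxtrot, charlie, hotel, india, alpha, echo.
Verifying each step:
  run bravo (it waits on nothing); releases L19
  run delta (all its waits — L19 — are resolved); releases L8 and L15
  run golf (all its waits — L19 — are resolved); releases L12 and L10
  run foxtrot (all its waits — L12 — are resolved); releases L13
  run charlie (all its waits — L19, L12 and L10 — are resolved); releases L5 and L7
  run hotel (all its waits — L5 — are resolved); releases L11 and L6
  run india (all its waits — L13 — are resolved); releases L16
  run alpha (all its waits — L11 — are resolved); releases L17 and L14
  run echo (all its waits — L12 — are resolved); releases L2


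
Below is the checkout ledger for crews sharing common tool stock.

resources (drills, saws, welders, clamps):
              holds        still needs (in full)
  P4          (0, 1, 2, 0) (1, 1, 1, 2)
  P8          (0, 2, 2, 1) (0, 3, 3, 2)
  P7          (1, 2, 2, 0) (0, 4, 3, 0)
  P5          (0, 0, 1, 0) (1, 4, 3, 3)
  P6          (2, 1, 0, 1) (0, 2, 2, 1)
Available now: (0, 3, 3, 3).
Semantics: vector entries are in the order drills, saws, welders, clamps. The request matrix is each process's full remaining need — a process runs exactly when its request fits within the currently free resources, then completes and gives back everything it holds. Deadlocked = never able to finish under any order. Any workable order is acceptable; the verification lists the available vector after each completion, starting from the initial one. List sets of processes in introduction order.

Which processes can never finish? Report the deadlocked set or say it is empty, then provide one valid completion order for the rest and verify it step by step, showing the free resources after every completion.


The deadlocked set is empty.
Key observation: no deadlock: P8 fits now, and the freed resources carry the rest through.
A valid finishing order for the others: P8, P6, P4, P7, P5. Verifying each step:
  pool = (0, 3, 3, 3)
  P8 needs (0, 3, 3, 2) <= (0, 3, 3, 3) -> finishes; pool += (0, 2, 2, 1) = (0, 5, 5, 4)
  P6 needs (0, 2, 2, 1) <= (0, 5, 5, 4) -> finishes; pool += (2, 1, 0, 1) = (2, 6, 5, 5)
  P4 needs (1, 1, 1, 2) <= (2, 6, 5, 5) -> finishes; pool += (0, 1, 2, 0) = (2, 7, 7, 5)
  P7 needs (0, 4, 3, 0) <= (2, 7, 7, 5) -> finishes; pool += (1, 2, 2, 0) = (3, 9, 9, 5)
  P5 needs (1, 4, 3, 3) <= (3, 9, 9, 5) -> finishes; pool += (0, 0, 1, 0) = (3, 9, 10, 5)


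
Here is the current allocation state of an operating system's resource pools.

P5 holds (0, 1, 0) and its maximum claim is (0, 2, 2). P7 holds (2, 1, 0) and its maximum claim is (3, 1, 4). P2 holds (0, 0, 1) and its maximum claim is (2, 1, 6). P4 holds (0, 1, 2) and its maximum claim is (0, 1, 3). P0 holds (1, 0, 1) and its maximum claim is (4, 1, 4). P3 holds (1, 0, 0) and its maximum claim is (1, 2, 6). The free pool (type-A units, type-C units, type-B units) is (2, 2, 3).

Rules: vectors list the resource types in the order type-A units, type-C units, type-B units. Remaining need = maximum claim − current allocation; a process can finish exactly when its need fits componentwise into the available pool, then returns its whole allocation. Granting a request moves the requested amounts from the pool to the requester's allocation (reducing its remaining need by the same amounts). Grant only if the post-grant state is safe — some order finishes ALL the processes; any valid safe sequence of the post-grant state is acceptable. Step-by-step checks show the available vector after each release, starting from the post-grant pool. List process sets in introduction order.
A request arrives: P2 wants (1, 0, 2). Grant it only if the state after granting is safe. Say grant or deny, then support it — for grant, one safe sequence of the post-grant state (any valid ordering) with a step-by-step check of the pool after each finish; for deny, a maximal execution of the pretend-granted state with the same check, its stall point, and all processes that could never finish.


GRANT — the state after the grant stays safe, e.g. via P4, P2, P5, P3, P7, P0.
Key observation: the transfer keeps a workable pool ((1, 2, 1)); P4 starts the safe sequence.
Verifying the post-grant state step by step:
  pool = (1, 2, 1)
  P4 needs (0, 0, 1) <= (1, 2, 1) -> finishes; pool += (0, 1, 2) = (1, 3, 3)
  P2 needs (1, 1, 3) <= (1, 3, 3) -> finishes; pool += (1, 0, 3) = (2, 3, 6)
  P5 needs (0, 1, 2) <= (2, 3, 6) -> finishes; pool += (0, 1, 0) = (2, 4, 6)
  P3 needs (0, 2, 6) <= (2, 4, 6) -> finishes; pool += (1, 0, 0) = (3, 4, 6)
  P7 needs (1, 0, 4) <= (3, 4, 6) -> finishes; pool += (2, 1, 0) = (5, 5, 6)
  P0 needs (3, 1, 3) <= (5, 5, 6) -> finishes; pool += (1, 0, 1) = (6, 5, 7)


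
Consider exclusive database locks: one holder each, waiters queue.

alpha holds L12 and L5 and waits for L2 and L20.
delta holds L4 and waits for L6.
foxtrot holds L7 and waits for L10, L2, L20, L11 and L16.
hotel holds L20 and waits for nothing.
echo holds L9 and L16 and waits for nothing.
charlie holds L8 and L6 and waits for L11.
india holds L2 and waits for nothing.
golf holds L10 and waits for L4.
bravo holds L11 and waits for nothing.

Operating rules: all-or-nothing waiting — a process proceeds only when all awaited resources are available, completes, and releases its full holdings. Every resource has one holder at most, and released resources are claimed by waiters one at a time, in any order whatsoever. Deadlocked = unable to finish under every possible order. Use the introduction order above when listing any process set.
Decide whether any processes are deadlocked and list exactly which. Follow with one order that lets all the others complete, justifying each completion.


No process is deadlocked.
Key observation: the wait relation is loop-free; peeling off processes with no waits unwinds the whole state.
One completion order for the rest: bravo, india, charlie, echo, delta, hotel, alpha, golf, foxtrot.
Verifying each step:
  run bravo (it waits on nothing); releases L11
  run india (it waits on nothing); releases L2
  charlie waits on L11 — all released -> runs and releases L8 and L6
  run echo (it waits on nothing); releases L9 and L16
  delta waits on L6 — all released -> runs and releases L4
  run hotel (it waits on nothing); releases L20
  alpha waits on L2 and L20 — all released -> runs and releases L12 and L5
  golf waits on L4 — all released -> runs and releases L10
  foxtrot waits on L10, L2, L20, L11 and L16 — all released -> runs and releases L7


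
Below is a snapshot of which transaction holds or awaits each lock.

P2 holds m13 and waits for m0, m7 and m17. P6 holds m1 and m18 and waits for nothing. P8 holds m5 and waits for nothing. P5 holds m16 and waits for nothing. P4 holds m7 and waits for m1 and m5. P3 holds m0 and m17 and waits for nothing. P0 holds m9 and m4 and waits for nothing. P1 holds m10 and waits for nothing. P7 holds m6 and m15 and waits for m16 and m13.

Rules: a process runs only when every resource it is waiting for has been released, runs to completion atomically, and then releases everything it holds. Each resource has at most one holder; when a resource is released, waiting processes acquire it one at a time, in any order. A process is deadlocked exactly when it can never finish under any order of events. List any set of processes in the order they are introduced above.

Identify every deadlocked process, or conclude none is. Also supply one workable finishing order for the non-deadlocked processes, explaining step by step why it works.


Nothing here is deadlocked.
Key observation: no waiting chain loops back on itself — every chain ends at a process that waits on nothing, so everyone eventually runs.
The rest can finish in the order P8, P6, P1, P4, P5, P3, P0, P2, P7.
Check, step by step:
  P8 waits on nothing -> runs at once and releases m5
  P6 waits on nothing -> runs at once and releases m1 and m18
  P1 waits on nothing -> runs at once and releases m10
  P4: everything it awaited (m1 and m5) is free; runs, freeing m7
  P5 waits on nothing -> runs at once and releases m16
  P3 waits on nothing -> runs at once and releases m0 and m17
  P0 waits on nothing -> runs at once and releases m9 and m4
  P2: everything it awaited (m0, m7 and m17) is free; runs, freeing m13
  P7: everything it awaited (m16 and m13) is free; runs, freeing m6 and m15


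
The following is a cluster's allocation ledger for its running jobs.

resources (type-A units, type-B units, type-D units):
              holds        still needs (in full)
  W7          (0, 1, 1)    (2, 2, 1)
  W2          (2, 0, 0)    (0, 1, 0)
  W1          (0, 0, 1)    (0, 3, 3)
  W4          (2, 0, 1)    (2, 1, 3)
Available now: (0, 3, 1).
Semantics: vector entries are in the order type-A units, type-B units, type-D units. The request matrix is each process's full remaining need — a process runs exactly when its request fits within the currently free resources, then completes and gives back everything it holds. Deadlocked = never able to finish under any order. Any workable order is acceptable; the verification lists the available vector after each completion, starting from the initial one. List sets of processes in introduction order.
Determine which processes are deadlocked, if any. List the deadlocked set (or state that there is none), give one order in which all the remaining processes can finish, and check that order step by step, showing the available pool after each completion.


Deadlocked set: W1 and W4.
Key observation: even finishing W2, W7 leaves just (2, 4, 2) free — too little type-D units for any of the remaining processes.
The rest can finish in the order W2, W7. Walking it through:
  pool = (0, 3, 1)
  W2: need (0, 1, 0) fits (0, 3, 1); releases (2, 0, 0), pool now (2, 3, 1)
  W7: need (2, 2, 1) fits (2, 3, 1); releases (0, 1, 1), pool now (2, 4, 2)
The stuck group stays short no matter what:
  blocked: W1 wants (0, 3, 3), pool (2, 4, 2) — not enough type-D units
  blocked: W4 wants (2, 1, 3), pool (2, 4, 2) — not enough type-D units


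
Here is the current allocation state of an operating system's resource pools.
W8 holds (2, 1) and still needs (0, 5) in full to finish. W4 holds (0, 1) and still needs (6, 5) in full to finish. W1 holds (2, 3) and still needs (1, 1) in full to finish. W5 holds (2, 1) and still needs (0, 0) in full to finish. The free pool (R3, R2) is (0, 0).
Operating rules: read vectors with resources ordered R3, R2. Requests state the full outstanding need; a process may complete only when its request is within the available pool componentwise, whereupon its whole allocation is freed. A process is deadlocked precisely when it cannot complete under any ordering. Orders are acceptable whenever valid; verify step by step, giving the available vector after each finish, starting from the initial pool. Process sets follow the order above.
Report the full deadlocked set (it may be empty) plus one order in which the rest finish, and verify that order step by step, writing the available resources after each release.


Deadlocked set: W8 and W4.
Key observation: R2 is the bottleneck — with W5, W1 done the pool holds (4, 4), short of every remaining need.
A valid finishing order for the others: W5, W1. Walking it through:
  pool = (0, 0)
  run W5 (needs (0, 0), free (0, 0)); after release of (2, 1) the pool is (2, 1)
  run W1 (needs (1, 1), free (2, 1)); after release of (2, 3) the pool is (4, 4)
None of the blocked processes ever fits:
  W8 cannot run: need (0, 5) vs free (4, 4) (insufficient R2)
  W4 cannot run: need (6, 5) vs free (4, 4) (insufficient R3 and R2)


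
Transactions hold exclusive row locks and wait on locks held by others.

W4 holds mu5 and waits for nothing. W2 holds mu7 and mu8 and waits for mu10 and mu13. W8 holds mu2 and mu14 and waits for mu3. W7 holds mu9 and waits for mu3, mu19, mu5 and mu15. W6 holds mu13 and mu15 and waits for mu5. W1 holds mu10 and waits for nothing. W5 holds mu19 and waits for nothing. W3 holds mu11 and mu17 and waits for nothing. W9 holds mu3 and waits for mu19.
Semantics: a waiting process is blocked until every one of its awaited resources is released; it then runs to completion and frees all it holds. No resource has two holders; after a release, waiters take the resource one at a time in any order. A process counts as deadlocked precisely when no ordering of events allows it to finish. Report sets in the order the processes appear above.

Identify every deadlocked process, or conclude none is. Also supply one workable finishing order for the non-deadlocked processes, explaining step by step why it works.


Nothing here is deadlocked.
Key observation: every chain of waits terminates; starting from the processes that wait on nothing, all the rest unlock in turn.
The rest can finish in the order W3, W5, W9, W4, W6, W1, W7, W8, W2.
Walking it through:
  run W3 (it waits on nothing); releases mu11 and mu17
  run W5 (it waits on nothing); releases mu19
  W9 waits on mu19 — all released -> runs and releases mu3
  run W4 (it waits on nothing); releases mu5
  W6 waits on mu5 — all released -> runs and releases mu13 and mu15
  run W1 (it waits on nothing); releases mu10
  W7 waits on mu3, mu19, mu5 and mu15 — all released -> runs and releases mu9
  W8 waits on mu3 — all released -> runs and releases mu2 and mu14
  W2 waits on mu10 and mu13 — all released -> runs and releases mu7 and mu8


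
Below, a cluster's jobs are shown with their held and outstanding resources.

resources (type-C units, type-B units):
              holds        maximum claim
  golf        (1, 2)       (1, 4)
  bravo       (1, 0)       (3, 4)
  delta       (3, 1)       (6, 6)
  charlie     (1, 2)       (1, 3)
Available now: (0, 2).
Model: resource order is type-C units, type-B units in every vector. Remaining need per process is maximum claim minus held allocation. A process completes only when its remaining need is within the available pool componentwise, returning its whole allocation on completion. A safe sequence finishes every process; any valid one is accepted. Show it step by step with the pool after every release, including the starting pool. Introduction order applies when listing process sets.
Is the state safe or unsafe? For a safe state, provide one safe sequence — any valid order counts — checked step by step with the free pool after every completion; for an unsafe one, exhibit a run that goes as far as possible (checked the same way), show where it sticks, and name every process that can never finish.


The state is SAFE; one workable sequence: charlie, golf, bravo, delta.
Key observation: at bravo the run first touches a limit — (2, 4) against (2, 6), exact on a resource it actually requests.
Verifying each step:
  pool = (0, 2)
  run charlie (needs (0, 1), free (0, 2)); after release of (1, 2) the pool is (1, 4)
  run golf (needs (0, 2), free (1, 4)); after release of (1, 2) the pool is (2, 6)
  run bravo (needs (2, 4), free (2, 6)); after release of (1, 0) the pool is (3, 6)
  run delta (needs (3, 5), free (3, 6)); after release of (3, 1) the pool is (6, 7)


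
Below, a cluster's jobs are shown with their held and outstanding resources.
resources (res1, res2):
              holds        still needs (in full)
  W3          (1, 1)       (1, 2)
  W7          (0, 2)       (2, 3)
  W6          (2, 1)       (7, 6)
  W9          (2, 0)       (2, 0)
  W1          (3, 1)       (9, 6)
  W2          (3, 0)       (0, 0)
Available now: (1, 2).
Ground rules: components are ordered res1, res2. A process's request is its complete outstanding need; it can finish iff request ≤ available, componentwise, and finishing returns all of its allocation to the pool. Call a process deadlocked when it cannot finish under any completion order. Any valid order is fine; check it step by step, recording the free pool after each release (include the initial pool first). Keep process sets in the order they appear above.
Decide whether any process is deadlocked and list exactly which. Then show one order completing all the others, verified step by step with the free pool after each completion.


The deadlocked set is W6 and W1.
Key observation: once W3, W9, W7, W2 finish, the pool peaks at (7, 5) — and every remaining process still needs more res2 than that.
A valid finishing order for the others: W3, W9, W7, W2. Verifying each step:
  pool = (1, 2)
  W3: need (1, 2) fits (1, 2); releases (1, 1), pool now (2, 3)
  W9: need (2, 0) fits (2, 3); releases (2, 0), pool now (4, 3)
  W7: need (2, 3) fits (4, 3); releases (0, 2), pool now (4, 5)
  W2: need (0, 0) fits (4, 5); releases (3, 0), pool now (7, 5)
The blocked processes can never fit:
  W6 cannot run: need (7, 6) vs free (7, 5) (insufficient res2)
  W1 cannot run: need (9, 6) vs free (7, 5) (insufficient res1 and res2)
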